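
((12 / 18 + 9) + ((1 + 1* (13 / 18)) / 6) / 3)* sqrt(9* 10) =3163* sqrt(10) / 108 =92.61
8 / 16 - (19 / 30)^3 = 6641 / 27000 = 0.25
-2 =-2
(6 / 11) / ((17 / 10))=60 / 187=0.32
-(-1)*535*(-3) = -1605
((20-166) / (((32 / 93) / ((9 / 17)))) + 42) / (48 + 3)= -3.58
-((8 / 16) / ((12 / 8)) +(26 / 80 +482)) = -57919 / 120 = -482.66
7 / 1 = 7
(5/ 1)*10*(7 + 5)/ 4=150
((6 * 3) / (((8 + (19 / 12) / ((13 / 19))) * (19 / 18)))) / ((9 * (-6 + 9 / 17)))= -31824 / 947701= -0.03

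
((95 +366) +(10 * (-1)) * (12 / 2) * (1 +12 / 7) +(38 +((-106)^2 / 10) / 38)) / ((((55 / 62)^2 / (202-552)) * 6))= -27108.98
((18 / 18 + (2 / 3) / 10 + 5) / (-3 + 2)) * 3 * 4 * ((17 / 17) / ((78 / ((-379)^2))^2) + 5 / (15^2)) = -246887451.48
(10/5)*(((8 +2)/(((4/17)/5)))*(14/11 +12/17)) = 9250/11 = 840.91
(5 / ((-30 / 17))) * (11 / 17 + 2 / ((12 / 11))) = -253 / 36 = -7.03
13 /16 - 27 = -419 /16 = -26.19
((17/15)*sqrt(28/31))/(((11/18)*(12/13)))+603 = 221*sqrt(217)/1705+603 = 604.91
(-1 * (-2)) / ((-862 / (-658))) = 658 / 431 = 1.53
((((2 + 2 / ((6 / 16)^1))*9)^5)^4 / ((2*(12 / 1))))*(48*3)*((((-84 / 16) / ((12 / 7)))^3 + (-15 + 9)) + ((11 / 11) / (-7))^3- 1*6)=-206155000899876761205355335925311540079104 / 343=-601034988046287933543310000000000000000.00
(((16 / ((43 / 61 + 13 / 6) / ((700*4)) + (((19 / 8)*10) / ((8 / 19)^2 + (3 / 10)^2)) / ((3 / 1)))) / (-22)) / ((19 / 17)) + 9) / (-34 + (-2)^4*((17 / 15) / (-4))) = -8243703458400285 / 35381630263641398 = -0.23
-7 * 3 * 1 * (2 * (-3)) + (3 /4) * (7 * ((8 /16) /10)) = 126.26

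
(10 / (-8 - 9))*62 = -36.47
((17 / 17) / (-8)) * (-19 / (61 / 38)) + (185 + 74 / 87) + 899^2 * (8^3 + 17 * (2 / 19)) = 167481739019153 / 403332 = 415245353.75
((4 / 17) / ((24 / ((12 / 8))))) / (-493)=-1 / 33524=-0.00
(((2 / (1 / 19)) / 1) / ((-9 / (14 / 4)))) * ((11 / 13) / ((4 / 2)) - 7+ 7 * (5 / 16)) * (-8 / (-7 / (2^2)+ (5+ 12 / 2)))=-242858 / 4329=-56.10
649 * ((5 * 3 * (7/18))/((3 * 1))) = 22715/18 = 1261.94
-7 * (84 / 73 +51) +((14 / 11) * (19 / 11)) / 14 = -364.90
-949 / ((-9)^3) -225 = -223.70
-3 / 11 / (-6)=1 / 22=0.05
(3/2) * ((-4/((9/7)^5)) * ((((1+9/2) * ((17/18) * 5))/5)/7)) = -448987/354294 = -1.27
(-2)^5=-32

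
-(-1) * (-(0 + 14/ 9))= -1.56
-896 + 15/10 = -1789/2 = -894.50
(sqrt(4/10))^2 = 2/5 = 0.40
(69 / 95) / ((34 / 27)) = 1863 / 3230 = 0.58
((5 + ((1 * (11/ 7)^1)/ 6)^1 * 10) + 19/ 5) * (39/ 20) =15587/ 700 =22.27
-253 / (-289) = 253 / 289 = 0.88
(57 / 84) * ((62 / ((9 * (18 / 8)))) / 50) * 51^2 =170221 / 1575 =108.08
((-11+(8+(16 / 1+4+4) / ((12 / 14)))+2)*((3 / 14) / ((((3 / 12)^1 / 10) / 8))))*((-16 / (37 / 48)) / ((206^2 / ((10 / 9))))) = -2764800 / 2747731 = -1.01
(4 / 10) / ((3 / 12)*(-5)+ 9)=8 / 155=0.05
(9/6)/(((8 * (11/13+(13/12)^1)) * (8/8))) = 117/1204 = 0.10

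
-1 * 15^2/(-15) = 15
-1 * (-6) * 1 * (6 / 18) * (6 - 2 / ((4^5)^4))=3298534883327 / 274877906944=12.00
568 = 568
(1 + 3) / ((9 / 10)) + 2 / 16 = 329 / 72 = 4.57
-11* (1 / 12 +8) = -1067 / 12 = -88.92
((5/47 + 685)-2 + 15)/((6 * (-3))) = -10937/282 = -38.78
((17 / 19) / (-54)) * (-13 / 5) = 221 / 5130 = 0.04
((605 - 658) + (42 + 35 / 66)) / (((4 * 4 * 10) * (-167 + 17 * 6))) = 691 / 686400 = 0.00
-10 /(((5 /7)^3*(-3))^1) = 686 /75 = 9.15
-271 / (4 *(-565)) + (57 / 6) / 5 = 913 / 452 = 2.02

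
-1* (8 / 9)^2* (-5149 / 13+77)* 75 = 6636800 / 351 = 18908.26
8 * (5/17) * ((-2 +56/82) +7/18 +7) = 89620/6273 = 14.29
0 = 0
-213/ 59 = -3.61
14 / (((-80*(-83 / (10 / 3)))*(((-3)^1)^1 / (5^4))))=-4375 / 2988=-1.46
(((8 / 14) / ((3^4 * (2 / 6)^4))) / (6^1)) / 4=1 / 42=0.02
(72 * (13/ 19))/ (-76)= -0.65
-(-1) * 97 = 97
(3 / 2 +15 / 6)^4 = 256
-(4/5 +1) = -9/5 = -1.80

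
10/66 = 5/33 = 0.15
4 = 4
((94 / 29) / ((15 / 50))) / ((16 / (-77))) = -18095 / 348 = -52.00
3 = 3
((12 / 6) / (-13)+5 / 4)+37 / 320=5041 / 4160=1.21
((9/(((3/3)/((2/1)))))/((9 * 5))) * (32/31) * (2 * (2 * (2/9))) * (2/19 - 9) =-86528/26505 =-3.26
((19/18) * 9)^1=19/2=9.50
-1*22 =-22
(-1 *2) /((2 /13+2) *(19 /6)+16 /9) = -117 /503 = -0.23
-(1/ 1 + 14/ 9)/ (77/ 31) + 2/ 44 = -1363/ 1386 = -0.98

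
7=7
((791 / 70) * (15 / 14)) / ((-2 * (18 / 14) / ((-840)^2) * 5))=-664440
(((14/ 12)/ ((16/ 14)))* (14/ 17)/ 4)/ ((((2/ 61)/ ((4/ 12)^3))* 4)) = 0.06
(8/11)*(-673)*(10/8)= -6730/11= -611.82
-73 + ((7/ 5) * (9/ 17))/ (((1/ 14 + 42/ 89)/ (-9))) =-4907267/ 57545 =-85.28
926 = 926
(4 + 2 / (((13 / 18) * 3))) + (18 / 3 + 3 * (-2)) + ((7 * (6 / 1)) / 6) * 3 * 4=1156 / 13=88.92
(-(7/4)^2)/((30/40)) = -49/12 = -4.08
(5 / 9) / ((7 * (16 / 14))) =5 / 72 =0.07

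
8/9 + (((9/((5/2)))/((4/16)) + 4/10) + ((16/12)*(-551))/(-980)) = 36247/2205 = 16.44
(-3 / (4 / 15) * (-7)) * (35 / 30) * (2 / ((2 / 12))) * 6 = 6615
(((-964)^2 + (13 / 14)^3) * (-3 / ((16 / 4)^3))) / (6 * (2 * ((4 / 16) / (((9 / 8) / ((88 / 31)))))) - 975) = 711447327459 / 15800347136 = 45.03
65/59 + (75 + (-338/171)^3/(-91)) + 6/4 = 320859025481/4130174286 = 77.69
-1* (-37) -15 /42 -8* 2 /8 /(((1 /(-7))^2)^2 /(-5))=336653 /14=24046.64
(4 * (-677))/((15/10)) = -5416/3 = -1805.33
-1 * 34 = -34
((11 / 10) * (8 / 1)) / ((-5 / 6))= -264 / 25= -10.56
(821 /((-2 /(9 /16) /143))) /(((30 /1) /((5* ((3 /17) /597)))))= -352209 /216512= -1.63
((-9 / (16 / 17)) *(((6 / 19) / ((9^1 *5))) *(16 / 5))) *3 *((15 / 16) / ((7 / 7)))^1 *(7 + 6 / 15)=-16983 / 3800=-4.47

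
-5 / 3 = -1.67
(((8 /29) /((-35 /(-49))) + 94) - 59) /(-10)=-5131 /1450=-3.54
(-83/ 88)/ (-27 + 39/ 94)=0.04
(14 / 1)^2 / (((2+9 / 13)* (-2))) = -36.40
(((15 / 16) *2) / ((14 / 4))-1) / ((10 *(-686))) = 13 / 192080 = 0.00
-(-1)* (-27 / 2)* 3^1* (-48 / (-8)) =-243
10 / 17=0.59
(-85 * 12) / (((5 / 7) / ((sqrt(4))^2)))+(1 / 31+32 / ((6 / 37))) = -512861 / 93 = -5514.63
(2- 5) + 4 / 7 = -17 / 7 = -2.43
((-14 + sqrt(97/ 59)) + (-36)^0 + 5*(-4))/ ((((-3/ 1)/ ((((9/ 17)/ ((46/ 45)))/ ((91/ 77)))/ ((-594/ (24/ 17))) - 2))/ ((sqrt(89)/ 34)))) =86456*sqrt(89)*(-1947 + sqrt(5723))/ 260010699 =-5.87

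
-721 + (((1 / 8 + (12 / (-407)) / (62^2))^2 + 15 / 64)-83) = -122957940634520 / 152980330129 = -803.75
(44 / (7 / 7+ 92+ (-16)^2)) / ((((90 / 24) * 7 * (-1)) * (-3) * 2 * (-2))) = -44 / 109935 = -0.00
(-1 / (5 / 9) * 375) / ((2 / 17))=-11475 / 2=-5737.50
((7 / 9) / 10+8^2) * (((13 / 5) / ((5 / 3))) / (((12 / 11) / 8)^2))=5375.70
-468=-468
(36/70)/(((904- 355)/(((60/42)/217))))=4/648613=0.00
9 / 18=1 / 2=0.50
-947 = -947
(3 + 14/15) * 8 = 472/15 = 31.47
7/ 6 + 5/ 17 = 149/ 102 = 1.46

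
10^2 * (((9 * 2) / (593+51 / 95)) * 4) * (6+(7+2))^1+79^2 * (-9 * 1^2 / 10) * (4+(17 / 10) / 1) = -89750639169 / 2819300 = -31834.37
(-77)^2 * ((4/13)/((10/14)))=166012/65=2554.03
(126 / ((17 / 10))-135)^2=1071225 / 289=3706.66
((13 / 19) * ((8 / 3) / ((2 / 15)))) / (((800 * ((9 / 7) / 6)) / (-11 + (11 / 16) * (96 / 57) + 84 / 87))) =-445081 / 628140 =-0.71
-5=-5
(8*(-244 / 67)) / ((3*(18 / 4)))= -3904 / 1809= -2.16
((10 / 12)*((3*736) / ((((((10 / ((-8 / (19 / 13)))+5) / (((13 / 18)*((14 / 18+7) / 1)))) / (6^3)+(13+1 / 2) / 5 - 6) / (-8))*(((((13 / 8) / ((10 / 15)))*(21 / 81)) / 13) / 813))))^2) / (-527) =-289516824409278857084928000 / 22809555950423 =-12692786525022.63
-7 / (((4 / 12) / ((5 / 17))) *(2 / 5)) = -15.44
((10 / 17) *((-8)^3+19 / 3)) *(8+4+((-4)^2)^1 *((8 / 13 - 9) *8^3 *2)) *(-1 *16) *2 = -1307466377.07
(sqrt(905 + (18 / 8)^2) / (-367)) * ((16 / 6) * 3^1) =-2 * sqrt(14561) / 367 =-0.66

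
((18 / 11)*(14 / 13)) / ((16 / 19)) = 1197 / 572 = 2.09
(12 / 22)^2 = 0.30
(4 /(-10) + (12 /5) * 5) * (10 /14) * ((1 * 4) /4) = 58 /7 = 8.29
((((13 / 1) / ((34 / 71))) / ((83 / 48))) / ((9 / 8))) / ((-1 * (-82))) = 29536 / 173553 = 0.17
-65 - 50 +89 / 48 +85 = -1351 / 48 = -28.15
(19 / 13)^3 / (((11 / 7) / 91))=336091 / 1859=180.79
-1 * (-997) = 997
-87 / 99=-29 / 33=-0.88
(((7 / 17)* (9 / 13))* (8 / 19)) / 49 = 72 / 29393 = 0.00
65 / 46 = 1.41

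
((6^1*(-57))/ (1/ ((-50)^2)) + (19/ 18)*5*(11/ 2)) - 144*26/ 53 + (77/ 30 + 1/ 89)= -725979443761/ 849060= -855039.04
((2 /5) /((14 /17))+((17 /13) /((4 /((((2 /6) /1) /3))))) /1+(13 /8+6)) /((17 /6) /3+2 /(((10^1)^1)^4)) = 33362125 /3868319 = 8.62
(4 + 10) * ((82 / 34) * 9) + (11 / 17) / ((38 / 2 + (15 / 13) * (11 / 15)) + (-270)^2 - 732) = 4847991515 / 15953514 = 303.88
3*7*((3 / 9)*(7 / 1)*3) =147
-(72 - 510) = 438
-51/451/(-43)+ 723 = 14021190/19393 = 723.00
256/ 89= 2.88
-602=-602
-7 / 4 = -1.75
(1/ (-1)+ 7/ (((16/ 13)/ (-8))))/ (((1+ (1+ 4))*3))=-31/ 12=-2.58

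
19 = 19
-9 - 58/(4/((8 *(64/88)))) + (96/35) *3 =-32777/385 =-85.14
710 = 710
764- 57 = 707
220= 220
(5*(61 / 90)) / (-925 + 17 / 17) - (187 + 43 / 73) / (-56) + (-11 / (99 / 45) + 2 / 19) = -35724013 / 23068584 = -1.55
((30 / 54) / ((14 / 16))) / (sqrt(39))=40 * sqrt(39) / 2457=0.10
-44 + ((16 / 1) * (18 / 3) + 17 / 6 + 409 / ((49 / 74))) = 197717 / 294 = 672.51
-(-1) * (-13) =-13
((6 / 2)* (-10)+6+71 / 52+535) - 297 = 11199 / 52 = 215.37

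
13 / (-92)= -13 / 92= -0.14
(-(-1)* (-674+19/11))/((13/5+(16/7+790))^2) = -9058875/8514088451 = -0.00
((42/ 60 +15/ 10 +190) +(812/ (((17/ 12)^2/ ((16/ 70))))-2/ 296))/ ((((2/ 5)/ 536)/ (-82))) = -334474626602/ 10693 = -31279774.30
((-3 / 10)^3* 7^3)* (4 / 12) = -3087 / 1000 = -3.09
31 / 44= 0.70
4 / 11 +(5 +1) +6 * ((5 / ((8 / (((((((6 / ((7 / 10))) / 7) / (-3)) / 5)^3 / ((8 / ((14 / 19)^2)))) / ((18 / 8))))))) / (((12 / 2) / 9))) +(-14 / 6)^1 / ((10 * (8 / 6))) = 2360155003 / 381374840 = 6.19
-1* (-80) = 80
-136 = -136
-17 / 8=-2.12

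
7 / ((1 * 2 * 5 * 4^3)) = 7 / 640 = 0.01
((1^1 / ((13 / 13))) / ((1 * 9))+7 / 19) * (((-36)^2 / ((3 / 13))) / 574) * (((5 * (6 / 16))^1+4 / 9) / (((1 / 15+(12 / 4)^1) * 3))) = 10855 / 9177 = 1.18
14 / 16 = 7 / 8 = 0.88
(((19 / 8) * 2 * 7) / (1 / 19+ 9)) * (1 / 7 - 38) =-95665 / 688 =-139.05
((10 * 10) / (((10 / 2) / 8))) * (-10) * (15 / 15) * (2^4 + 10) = -41600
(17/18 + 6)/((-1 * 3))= -125/54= -2.31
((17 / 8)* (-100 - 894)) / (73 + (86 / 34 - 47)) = -143633 / 1940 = -74.04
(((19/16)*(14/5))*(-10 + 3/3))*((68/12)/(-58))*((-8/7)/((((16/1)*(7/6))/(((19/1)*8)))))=-55233/2030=-27.21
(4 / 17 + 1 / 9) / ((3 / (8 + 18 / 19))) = 530 / 513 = 1.03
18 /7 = 2.57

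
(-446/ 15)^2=198916/ 225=884.07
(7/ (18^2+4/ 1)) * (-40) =-35/ 41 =-0.85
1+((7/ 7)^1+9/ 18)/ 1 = 5/ 2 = 2.50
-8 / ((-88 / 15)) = 15 / 11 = 1.36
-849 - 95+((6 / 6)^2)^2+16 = -927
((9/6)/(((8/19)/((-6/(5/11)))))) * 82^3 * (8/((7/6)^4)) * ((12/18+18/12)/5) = -2912241968064/60025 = -48517150.65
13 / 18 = 0.72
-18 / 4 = -9 / 2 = -4.50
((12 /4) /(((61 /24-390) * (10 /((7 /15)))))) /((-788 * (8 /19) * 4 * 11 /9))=3591 /16120746400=0.00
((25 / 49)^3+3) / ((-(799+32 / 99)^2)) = -3612374172 / 736721766179161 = -0.00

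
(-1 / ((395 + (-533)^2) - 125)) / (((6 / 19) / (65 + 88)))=-57 / 33454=-0.00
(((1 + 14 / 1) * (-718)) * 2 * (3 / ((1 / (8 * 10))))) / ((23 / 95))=-491112000 / 23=-21352695.65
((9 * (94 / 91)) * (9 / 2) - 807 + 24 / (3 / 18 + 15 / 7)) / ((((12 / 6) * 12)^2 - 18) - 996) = 1110397 / 644371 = 1.72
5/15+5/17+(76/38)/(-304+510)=3347/5253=0.64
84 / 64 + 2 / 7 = 179 / 112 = 1.60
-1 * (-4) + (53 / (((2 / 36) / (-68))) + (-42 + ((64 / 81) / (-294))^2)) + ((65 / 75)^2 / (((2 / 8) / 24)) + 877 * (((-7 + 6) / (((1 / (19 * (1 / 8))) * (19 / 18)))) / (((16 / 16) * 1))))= -947226001663469 / 14177664900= -66811.14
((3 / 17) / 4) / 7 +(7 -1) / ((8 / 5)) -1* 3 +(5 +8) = 1637 / 119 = 13.76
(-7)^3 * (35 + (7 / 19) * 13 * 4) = -352947 / 19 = -18576.16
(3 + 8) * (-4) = -44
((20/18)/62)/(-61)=-5/17019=-0.00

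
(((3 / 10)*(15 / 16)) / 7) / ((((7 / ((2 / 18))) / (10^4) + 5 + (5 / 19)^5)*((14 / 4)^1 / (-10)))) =-139280568750 / 6075617517613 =-0.02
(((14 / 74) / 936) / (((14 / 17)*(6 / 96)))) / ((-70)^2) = 17 / 21212100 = 0.00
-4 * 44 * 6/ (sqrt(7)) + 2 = 2 - 1056 * sqrt(7)/ 7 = -397.13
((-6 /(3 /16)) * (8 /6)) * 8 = -1024 /3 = -341.33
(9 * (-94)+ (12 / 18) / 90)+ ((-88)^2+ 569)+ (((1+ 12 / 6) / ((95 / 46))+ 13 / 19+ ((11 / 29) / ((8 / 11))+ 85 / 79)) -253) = 67863113423 / 9402264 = 7217.74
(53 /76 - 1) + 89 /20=394 /95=4.15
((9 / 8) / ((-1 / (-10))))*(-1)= -45 / 4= -11.25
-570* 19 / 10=-1083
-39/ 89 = -0.44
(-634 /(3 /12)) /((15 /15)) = -2536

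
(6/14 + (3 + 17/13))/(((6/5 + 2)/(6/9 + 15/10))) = 2155/672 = 3.21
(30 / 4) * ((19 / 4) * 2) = 285 / 4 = 71.25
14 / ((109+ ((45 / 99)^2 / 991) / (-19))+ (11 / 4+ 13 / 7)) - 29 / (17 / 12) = -2506877828516 / 123204103893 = -20.35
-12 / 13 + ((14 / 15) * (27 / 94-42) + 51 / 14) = -1548793 / 42770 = -36.21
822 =822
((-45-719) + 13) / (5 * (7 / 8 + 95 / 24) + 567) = -4506 / 3547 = -1.27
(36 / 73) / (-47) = -36 / 3431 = -0.01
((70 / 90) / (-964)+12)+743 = 755.00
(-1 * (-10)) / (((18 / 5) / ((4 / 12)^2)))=25 / 81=0.31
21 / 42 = 1 / 2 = 0.50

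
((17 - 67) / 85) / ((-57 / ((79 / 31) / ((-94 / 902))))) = -356290 / 1411833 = -0.25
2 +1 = 3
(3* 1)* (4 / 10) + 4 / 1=26 / 5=5.20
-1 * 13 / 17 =-13 / 17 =-0.76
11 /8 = 1.38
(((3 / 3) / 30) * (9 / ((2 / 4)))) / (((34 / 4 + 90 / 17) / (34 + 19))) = 5406 / 2345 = 2.31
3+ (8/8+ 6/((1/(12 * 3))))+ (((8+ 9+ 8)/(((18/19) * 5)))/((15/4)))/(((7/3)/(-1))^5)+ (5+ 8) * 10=5882108/16807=349.98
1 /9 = 0.11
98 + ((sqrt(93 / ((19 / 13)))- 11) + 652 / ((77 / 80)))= sqrt(22971) / 19 + 58859 / 77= 772.38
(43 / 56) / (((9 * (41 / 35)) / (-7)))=-1505 / 2952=-0.51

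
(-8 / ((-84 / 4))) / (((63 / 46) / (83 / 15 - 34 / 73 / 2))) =2135872 / 1448685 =1.47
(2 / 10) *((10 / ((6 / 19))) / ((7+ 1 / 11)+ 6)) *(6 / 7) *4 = 209 / 126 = 1.66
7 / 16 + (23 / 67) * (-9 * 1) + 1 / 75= -212153 / 80400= -2.64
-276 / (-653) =276 / 653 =0.42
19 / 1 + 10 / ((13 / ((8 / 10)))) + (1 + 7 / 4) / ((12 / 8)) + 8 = 2297 / 78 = 29.45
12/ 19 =0.63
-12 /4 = -3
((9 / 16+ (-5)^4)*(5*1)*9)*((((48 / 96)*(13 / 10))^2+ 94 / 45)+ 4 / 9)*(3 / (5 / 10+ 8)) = 319517307 / 10880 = 29367.40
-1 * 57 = -57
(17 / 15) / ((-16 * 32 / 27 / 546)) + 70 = 47831 / 1280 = 37.37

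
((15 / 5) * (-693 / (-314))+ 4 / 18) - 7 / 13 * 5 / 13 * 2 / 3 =3202351 / 477594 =6.71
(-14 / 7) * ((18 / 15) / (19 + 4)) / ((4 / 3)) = -9 / 115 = -0.08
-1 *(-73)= 73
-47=-47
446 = 446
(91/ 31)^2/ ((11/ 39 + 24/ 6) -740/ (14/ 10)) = -2260713/ 137548891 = -0.02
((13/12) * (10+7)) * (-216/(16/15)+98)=-46189/24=-1924.54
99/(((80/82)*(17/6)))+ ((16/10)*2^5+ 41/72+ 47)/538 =118526537/3292560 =36.00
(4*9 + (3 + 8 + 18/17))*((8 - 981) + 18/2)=-787588/17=-46328.71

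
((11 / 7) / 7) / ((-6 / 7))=-11 / 42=-0.26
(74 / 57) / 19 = 74 / 1083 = 0.07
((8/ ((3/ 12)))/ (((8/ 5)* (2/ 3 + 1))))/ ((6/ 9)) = 18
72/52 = 18/13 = 1.38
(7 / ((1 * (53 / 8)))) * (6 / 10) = 168 / 265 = 0.63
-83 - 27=-110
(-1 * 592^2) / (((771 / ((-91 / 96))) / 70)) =69764240 / 2313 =30161.80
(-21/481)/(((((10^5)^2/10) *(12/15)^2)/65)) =-21/4736000000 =-0.00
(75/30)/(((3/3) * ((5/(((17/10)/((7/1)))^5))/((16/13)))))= 1419857/2731137500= 0.00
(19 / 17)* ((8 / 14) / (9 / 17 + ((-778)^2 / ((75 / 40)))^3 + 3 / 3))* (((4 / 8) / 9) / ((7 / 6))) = 42750 / 47289263330914324385267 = 0.00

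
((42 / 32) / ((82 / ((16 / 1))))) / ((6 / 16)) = 28 / 41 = 0.68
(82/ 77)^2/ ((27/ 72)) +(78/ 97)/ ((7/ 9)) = 7001606/ 1725339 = 4.06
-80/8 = -10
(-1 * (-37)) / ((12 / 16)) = 148 / 3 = 49.33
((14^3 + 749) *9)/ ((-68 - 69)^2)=31437/ 18769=1.67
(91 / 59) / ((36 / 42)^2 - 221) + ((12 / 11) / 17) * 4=29731943 / 119079169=0.25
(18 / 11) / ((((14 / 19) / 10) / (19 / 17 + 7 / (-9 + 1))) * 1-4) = -2565 / 5794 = -0.44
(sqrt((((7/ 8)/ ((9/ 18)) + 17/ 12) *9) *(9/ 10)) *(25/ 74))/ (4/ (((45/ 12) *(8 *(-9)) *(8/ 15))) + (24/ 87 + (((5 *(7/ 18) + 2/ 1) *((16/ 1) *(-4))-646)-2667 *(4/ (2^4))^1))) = -3915 *sqrt(285)/ 60450748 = -0.00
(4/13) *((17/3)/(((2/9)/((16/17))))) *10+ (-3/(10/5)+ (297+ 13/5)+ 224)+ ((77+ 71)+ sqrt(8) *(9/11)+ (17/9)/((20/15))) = 18 *sqrt(2)/11+ 581383/780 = 747.68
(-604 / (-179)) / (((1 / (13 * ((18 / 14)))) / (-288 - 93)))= -26924508 / 1253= -21488.04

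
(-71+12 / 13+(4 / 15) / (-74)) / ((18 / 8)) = -31.15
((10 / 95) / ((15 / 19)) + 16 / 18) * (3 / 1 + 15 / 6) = 253 / 45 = 5.62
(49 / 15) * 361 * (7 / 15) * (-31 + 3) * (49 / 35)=-24269308 / 1125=-21572.72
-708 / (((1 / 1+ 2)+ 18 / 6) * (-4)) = 59 / 2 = 29.50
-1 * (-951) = 951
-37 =-37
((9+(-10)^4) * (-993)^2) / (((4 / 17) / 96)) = 4026700691928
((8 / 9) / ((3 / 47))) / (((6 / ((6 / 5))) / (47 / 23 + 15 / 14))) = 188564 / 21735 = 8.68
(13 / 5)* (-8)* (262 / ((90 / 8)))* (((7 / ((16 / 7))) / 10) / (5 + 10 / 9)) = -166894 / 6875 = -24.28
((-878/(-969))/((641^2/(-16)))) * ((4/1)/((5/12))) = -224768/663572815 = -0.00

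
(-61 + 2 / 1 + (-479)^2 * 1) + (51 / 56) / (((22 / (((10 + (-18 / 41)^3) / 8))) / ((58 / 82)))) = 3194225186769487 / 13925350208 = 229382.04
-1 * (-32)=32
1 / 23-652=-14995 / 23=-651.96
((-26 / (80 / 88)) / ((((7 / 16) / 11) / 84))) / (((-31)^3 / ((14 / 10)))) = 2114112 / 744775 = 2.84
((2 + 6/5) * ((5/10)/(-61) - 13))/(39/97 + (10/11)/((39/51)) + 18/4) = -352212432/51536765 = -6.83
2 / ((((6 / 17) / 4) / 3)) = 68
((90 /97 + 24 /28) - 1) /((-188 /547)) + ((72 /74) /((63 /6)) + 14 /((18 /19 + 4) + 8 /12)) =57142699 /188924960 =0.30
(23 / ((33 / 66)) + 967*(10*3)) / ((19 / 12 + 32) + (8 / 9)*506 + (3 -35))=1046016 / 16249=64.37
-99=-99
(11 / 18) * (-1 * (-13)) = 143 / 18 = 7.94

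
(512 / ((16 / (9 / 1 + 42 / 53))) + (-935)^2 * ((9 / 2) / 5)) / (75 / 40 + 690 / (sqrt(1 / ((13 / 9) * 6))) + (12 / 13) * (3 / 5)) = -9132716398260 / 19711104298681 + 864824133992000 * sqrt(78) / 19711104298681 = 387.03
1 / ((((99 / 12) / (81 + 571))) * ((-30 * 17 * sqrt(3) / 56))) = -73024 * sqrt(3) / 25245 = -5.01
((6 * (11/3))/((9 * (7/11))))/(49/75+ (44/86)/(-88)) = 1040600/175413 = 5.93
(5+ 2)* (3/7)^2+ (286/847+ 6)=587/77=7.62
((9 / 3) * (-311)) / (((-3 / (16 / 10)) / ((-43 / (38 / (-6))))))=3378.44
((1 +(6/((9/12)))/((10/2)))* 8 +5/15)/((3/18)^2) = 760.80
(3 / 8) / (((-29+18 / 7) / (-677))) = 14217 / 1480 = 9.61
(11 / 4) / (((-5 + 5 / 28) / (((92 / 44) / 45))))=-161 / 6075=-0.03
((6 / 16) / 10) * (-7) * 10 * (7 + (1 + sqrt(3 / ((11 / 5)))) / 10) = -1491 / 80 - 21 * sqrt(165) / 880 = -18.94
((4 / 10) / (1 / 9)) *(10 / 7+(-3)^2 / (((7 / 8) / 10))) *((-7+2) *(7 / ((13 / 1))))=-13140 / 13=-1010.77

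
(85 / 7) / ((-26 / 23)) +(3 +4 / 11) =-7.38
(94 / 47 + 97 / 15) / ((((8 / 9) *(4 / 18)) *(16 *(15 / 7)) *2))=8001 / 12800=0.63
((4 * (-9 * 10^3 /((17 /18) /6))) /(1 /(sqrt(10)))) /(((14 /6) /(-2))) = 23328000 * sqrt(10) /119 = 619912.72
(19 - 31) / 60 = -1 / 5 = -0.20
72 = 72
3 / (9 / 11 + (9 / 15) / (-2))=110 / 19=5.79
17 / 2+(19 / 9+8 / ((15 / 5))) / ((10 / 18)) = 17.10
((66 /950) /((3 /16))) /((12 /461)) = 20284 /1425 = 14.23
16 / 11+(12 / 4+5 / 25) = 256 / 55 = 4.65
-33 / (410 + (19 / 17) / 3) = -1683 / 20929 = -0.08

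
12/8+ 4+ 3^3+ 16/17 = 1137/34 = 33.44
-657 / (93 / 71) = -15549 / 31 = -501.58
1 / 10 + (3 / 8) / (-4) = 1 / 160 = 0.01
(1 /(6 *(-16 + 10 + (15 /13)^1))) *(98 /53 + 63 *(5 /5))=-6383 /2862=-2.23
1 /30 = 0.03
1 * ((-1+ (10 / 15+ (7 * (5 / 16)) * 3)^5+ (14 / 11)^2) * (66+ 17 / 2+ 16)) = 110185628389935407 / 61662560256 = 1786912.97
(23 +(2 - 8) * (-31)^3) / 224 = 178769 / 224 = 798.08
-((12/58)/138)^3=-1/296740963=-0.00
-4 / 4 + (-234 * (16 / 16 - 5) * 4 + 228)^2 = 15776783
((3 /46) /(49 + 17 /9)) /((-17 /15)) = -405 /358156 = -0.00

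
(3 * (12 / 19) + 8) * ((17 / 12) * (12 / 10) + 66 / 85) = 39574 / 1615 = 24.50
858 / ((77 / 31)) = 2418 / 7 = 345.43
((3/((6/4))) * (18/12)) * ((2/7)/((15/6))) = 12/35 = 0.34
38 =38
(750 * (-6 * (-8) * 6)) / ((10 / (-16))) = -345600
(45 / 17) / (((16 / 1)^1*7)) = 45 / 1904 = 0.02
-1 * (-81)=81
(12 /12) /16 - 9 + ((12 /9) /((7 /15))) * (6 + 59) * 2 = 362.49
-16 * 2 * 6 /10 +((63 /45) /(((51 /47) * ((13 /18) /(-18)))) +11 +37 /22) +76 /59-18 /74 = -1996920353 /53068730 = -37.63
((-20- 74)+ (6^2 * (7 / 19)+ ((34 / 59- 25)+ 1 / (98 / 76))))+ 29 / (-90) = -517631971 / 4943610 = -104.71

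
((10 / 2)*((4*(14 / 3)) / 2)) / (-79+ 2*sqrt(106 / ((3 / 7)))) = -2212 / 3151 - 56*sqrt(2226) / 9453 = -0.98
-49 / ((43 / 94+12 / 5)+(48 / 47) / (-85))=-78302 / 4547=-17.22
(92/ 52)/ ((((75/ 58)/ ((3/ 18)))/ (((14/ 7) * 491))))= 654994/ 2925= 223.93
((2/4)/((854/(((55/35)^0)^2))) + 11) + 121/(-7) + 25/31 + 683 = 35873399/52948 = 677.52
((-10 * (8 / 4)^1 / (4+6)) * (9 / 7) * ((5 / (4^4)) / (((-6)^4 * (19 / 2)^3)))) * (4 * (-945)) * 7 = 525 / 438976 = 0.00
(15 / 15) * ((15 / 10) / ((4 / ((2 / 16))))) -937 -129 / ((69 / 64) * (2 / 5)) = -1236.08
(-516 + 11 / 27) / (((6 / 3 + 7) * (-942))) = 13921 / 228906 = 0.06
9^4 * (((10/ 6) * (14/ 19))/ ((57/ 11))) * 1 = 561330/ 361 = 1554.93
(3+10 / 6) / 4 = 1.17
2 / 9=0.22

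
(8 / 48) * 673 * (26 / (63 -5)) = 8749 / 174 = 50.28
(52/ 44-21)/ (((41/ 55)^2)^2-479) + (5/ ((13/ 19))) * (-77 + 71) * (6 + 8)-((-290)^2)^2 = -201377795768492162985/ 28472103491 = -7072810613.80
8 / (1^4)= 8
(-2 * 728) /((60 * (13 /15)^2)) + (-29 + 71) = 9.69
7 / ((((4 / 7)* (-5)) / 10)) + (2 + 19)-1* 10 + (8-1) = -13 / 2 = -6.50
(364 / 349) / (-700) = -13 / 8725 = -0.00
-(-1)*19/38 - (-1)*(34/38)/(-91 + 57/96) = 53879/109934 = 0.49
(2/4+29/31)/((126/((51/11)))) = 1513/28644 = 0.05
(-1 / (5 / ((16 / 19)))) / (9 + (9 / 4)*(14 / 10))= -64 / 4617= -0.01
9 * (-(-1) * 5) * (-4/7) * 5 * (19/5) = -3420/7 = -488.57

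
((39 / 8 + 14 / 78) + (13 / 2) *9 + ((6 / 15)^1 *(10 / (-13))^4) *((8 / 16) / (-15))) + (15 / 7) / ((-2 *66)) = 1117782957 / 17593576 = 63.53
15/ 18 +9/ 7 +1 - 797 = -33343/ 42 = -793.88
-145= -145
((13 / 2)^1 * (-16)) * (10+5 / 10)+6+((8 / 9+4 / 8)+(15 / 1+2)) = -19217 / 18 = -1067.61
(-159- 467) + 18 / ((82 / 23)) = -25459 / 41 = -620.95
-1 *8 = -8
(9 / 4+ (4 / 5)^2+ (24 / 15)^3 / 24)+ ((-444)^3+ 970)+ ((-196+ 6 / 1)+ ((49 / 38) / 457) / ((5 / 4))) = -1140003238404947 / 13024500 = -87527600.94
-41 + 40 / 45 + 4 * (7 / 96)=-2867 / 72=-39.82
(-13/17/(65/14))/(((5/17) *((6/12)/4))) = -112/25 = -4.48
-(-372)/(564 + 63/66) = 2728/4143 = 0.66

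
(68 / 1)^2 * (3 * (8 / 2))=55488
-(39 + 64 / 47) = -1897 / 47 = -40.36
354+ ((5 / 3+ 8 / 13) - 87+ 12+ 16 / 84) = 25614 / 91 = 281.47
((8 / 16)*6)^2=9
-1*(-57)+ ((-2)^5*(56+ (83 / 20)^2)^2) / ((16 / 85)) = -14582461857 / 16000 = -911403.87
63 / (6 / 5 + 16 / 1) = 3.66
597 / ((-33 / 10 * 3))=-1990 / 33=-60.30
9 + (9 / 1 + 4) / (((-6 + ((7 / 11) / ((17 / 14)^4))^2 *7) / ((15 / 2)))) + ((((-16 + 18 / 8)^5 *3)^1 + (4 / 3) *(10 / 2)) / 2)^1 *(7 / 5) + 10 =-14452581189678511910663 / 14002803474302976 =-1032120.55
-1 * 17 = -17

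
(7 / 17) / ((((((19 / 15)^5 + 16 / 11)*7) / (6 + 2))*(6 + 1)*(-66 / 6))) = -6075000 / 4687063591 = -0.00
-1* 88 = -88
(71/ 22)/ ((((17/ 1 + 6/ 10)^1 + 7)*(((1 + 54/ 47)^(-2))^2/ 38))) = 701887404745/ 6602208393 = 106.31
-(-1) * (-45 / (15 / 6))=-18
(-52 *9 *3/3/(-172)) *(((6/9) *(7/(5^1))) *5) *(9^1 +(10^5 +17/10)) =273029211/215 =1269903.31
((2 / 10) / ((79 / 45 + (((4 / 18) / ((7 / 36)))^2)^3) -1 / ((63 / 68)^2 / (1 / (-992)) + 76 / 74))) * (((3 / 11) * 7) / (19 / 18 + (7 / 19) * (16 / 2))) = 69155466546606048 / 2889127515912677171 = 0.02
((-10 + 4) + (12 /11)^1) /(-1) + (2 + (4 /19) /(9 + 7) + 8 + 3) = 14983 /836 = 17.92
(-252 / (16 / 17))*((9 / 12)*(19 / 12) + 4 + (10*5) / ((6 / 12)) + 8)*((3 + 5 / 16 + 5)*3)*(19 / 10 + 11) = -99832173651 / 10240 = -9749235.71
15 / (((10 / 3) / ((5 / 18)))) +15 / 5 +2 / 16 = 35 / 8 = 4.38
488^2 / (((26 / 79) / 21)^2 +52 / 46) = 7537550874336 / 35787427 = 210620.08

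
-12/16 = -0.75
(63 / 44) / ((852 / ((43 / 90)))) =301 / 374880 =0.00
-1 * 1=-1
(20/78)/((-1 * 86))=-5/1677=-0.00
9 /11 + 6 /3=31 /11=2.82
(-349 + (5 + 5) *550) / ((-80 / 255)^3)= -683285301 / 4096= -166817.70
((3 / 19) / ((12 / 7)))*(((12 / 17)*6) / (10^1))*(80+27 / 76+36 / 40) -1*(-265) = 164575751 / 613700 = 268.17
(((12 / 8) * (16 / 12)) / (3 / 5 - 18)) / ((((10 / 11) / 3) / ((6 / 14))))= -33 / 203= -0.16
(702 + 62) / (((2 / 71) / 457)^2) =201086291519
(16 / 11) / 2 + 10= 10.73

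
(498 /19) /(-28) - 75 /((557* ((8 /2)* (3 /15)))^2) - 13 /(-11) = 1781809123 /7262308592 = 0.25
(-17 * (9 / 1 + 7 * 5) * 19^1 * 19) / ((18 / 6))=-270028 / 3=-90009.33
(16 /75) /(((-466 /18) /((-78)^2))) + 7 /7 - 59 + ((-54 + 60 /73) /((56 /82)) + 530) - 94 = 1488274671 /5953150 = 250.00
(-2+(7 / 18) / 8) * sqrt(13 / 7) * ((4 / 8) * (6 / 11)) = -281 * sqrt(91) / 3696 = -0.73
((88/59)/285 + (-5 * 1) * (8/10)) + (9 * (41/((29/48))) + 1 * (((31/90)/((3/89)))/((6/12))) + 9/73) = 200979733442/320376195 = 627.32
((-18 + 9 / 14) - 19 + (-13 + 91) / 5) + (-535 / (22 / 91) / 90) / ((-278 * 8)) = -639490661 / 30824640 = -20.75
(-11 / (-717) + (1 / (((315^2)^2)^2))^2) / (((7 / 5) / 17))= 585718865427351116891440825269927978519688 / 3144088754630882626393734226769805908203125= 0.19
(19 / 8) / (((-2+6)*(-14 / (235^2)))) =-1049275 / 448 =-2342.13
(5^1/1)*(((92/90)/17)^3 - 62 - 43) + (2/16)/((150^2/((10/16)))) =-60170368611967/114610464000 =-525.00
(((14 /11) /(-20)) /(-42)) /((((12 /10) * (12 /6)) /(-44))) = -1 /36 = -0.03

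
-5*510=-2550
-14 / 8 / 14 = -1 / 8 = -0.12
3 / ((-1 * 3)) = -1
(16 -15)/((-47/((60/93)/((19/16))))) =-320/27683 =-0.01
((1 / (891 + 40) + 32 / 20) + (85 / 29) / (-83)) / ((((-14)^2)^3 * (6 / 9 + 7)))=3289443 / 121275156301180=0.00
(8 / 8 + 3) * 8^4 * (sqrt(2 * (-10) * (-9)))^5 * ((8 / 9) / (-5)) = -566231040 * sqrt(5) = -1266131096.41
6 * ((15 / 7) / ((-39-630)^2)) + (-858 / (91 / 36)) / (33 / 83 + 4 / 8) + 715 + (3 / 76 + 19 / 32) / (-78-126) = 2166973035837997 / 6433210783104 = 336.84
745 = 745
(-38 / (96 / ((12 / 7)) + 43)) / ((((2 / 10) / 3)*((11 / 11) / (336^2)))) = -7150080 / 11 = -650007.27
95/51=1.86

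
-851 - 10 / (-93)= -79133 / 93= -850.89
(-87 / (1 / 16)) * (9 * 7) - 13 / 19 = -1666237 / 19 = -87696.68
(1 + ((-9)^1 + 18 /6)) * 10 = -50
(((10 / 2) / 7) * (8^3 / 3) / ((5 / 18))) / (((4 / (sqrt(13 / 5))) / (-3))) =-2304 * sqrt(65) / 35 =-530.73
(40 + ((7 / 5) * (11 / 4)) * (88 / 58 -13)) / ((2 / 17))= -41497 / 1160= -35.77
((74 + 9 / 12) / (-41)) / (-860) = 299 / 141040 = 0.00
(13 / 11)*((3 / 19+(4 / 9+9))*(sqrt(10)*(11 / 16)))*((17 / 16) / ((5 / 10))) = 181441*sqrt(10) / 10944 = 52.43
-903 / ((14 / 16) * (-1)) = 1032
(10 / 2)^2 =25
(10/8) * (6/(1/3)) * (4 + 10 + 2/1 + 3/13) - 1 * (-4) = 9599/26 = 369.19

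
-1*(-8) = 8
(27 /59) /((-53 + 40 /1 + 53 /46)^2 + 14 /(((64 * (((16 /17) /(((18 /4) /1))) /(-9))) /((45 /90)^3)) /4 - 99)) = 8022418308 /2458362512393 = 0.00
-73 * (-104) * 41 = 311272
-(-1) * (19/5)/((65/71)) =1349/325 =4.15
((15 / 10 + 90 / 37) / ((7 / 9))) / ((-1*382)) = -2619 / 197876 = -0.01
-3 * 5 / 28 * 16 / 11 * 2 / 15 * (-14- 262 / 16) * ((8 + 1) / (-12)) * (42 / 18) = -243 / 44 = -5.52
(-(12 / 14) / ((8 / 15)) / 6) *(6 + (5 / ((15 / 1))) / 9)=-815 / 504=-1.62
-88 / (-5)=88 / 5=17.60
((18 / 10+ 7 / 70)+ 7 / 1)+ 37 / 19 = 2061 / 190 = 10.85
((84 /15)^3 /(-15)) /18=-0.65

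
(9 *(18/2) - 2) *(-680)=-53720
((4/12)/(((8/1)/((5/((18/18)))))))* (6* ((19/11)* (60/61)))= 1425/671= 2.12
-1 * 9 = -9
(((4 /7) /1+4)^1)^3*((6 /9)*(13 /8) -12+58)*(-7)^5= -226795520 /3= -75598506.67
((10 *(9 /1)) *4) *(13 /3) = 1560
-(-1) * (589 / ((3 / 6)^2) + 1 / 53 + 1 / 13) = 1623350 / 689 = 2356.10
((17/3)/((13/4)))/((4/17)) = 289/39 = 7.41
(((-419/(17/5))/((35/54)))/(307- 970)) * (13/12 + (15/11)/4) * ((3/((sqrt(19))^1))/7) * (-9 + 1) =-2835792 * sqrt(19)/38475437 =-0.32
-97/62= -1.56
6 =6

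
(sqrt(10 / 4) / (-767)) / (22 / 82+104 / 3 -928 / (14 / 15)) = 861 * sqrt(10) / 1267085534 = 0.00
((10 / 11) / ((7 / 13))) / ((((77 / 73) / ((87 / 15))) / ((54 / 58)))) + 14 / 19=1056680 / 112651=9.38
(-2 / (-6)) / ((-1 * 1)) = -1 / 3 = -0.33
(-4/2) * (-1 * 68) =136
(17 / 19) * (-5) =-4.47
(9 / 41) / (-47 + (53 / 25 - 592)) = -225 / 652802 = -0.00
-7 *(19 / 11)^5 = -17332693 / 161051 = -107.62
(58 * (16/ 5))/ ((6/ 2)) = 928/ 15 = 61.87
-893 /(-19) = 47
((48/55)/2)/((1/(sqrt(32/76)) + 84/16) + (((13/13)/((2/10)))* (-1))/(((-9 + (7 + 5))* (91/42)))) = 290784/2632685 - 16224* sqrt(38)/2632685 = 0.07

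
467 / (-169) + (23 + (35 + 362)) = 70513 / 169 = 417.24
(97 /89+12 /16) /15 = 131 /1068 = 0.12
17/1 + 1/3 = 52/3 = 17.33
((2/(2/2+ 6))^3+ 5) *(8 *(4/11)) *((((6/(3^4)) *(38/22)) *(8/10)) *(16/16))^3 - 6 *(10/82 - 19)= 57387652442415908/506582313323625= 113.28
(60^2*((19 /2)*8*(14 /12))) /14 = 22800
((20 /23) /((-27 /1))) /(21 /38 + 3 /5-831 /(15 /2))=3800 /12937293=0.00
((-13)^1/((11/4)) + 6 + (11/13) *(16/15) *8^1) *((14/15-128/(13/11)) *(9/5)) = -381448484/232375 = -1641.52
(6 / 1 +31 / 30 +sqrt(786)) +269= sqrt(786) +8281 / 30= 304.07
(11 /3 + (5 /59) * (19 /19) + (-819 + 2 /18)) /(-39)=432838 /20709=20.90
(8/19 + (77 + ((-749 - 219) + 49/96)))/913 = -1623485/1665312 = -0.97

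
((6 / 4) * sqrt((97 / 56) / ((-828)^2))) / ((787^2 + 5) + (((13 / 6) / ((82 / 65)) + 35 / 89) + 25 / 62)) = 113119 * sqrt(1358) / 1082897621104936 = 0.00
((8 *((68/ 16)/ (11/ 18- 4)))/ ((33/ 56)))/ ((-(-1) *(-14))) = 816/ 671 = 1.22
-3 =-3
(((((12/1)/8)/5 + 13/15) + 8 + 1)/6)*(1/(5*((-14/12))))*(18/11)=-183/385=-0.48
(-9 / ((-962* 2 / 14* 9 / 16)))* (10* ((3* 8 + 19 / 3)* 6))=211.89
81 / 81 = 1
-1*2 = -2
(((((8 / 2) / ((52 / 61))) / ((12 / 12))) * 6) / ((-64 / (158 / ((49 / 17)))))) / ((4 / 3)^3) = -6635763 / 652288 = -10.17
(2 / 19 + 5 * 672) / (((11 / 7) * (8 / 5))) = 1117235 / 836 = 1336.41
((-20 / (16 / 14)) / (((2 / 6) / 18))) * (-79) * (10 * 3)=2239650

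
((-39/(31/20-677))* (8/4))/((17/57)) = 520/1343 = 0.39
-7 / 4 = -1.75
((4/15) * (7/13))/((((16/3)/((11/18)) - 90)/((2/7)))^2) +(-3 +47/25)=-1527337576/1363696425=-1.12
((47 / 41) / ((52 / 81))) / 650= 0.00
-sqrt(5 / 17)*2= -2*sqrt(85) / 17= -1.08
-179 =-179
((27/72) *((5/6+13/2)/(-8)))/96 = -11/3072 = -0.00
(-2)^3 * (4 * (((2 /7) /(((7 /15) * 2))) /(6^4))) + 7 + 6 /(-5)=38317 /6615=5.79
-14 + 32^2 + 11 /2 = 2031 /2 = 1015.50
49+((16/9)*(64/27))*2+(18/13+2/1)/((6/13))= 15737/243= 64.76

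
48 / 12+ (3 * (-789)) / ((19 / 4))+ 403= -1735 / 19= -91.32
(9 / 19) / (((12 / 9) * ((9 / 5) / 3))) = 0.59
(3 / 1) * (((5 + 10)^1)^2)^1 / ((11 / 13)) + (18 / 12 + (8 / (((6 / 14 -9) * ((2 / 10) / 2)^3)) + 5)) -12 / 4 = -132.11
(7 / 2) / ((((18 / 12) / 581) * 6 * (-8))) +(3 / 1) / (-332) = -337669 / 11952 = -28.25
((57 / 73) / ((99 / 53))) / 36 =1007 / 86724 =0.01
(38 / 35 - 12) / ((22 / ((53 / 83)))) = -10123 / 31955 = -0.32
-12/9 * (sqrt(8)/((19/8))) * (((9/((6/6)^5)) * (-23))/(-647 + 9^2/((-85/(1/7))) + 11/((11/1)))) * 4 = -10510080 * sqrt(2)/7304569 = -2.03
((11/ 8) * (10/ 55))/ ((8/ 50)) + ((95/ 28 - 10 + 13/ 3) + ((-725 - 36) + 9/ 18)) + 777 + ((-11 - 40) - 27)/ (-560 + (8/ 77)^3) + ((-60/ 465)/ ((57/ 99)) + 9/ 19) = 51157195431857/ 3162233406192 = 16.18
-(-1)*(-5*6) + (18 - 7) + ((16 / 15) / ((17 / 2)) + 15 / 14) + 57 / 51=-59567 / 3570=-16.69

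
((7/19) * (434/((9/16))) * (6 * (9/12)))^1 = 24304/19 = 1279.16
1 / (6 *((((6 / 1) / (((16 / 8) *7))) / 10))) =35 / 9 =3.89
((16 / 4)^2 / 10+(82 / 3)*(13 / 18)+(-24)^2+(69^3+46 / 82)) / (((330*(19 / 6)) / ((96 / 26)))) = 29145707216 / 25064325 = 1162.84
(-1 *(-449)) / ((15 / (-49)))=-22001 / 15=-1466.73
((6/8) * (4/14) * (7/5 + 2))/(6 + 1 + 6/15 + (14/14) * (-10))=-51/182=-0.28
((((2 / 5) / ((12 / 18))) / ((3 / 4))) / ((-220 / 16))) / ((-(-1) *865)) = -0.00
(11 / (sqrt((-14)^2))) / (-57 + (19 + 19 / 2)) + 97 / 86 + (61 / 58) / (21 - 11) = 11996107 / 9951060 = 1.21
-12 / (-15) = 0.80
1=1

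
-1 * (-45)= 45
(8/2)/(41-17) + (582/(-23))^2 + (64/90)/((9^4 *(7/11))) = 1400456746481/2186584470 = 640.48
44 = 44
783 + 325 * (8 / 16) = 1891 / 2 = 945.50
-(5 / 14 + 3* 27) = -1139 / 14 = -81.36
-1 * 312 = -312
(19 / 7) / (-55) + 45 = 17306 / 385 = 44.95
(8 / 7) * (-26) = -208 / 7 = -29.71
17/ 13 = 1.31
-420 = -420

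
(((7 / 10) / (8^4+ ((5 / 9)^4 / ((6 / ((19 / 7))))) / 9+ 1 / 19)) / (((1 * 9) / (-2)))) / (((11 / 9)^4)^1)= -240458983506 / 14129351183267375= -0.00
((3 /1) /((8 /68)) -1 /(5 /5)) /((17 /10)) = 245 /17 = 14.41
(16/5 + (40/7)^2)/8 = 4.48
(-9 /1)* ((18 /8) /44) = -81 /176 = -0.46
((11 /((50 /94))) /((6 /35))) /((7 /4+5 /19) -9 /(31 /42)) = -4263182 /359775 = -11.85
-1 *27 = -27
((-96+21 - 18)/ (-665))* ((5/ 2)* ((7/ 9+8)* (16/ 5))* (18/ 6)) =19592/ 665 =29.46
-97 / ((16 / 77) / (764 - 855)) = 679679 / 16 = 42479.94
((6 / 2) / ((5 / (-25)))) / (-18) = 5 / 6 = 0.83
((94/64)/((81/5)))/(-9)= -235/23328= -0.01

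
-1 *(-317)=317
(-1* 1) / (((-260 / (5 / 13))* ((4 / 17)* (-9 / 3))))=-17 / 8112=-0.00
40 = 40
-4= -4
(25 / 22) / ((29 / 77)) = 175 / 58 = 3.02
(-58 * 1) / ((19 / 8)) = -464 / 19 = -24.42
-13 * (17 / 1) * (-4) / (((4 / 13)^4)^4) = 147057070629482744861 / 1073741824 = 136957569634.06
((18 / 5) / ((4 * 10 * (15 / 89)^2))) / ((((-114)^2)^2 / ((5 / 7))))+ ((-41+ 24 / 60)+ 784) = 439450544038321 / 591136056000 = 743.40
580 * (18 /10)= 1044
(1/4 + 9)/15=37/60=0.62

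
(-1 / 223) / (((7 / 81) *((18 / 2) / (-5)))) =45 / 1561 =0.03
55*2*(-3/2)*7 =-1155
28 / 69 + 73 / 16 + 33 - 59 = -23219 / 1104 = -21.03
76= 76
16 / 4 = 4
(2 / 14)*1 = 1 / 7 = 0.14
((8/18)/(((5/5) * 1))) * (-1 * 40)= -160/9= -17.78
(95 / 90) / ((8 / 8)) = 19 / 18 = 1.06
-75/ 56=-1.34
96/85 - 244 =-242.87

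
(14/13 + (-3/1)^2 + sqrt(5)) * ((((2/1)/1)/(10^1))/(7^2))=sqrt(5)/245 + 131/3185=0.05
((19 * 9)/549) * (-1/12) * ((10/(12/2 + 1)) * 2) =-95/1281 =-0.07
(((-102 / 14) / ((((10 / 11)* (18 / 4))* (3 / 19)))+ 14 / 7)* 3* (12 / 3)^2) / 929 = -46768 / 97545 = -0.48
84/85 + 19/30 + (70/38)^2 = 923297/184110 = 5.01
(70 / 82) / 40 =0.02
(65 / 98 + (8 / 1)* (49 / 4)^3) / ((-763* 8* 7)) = -5765061 / 16749376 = -0.34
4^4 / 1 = 256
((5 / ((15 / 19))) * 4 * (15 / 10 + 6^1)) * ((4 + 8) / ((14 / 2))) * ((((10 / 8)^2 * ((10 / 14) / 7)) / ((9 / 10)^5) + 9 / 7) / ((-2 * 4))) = -427627015 / 6751269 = -63.34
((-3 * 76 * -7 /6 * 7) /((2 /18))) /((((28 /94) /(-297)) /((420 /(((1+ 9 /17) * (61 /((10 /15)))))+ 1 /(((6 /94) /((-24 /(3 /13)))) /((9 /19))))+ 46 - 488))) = 16043156842482 /793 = 20230967014.48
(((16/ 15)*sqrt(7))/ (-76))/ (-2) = 0.02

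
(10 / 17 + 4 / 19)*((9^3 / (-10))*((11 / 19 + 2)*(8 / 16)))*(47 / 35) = -30939489 / 306850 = -100.83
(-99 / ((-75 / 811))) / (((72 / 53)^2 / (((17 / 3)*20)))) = 426004513 / 6480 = 65741.44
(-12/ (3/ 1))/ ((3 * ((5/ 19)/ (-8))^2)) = -92416/ 75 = -1232.21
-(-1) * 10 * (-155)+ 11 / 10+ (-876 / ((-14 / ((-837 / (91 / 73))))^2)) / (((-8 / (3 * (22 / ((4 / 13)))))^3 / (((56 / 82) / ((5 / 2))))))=381967013985605847 / 36001280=10609817594.97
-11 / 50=-0.22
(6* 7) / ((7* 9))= 2 / 3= 0.67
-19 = -19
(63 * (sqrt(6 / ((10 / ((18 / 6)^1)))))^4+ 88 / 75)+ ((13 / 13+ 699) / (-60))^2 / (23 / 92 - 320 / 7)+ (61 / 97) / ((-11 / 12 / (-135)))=90130385581 / 305615475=294.91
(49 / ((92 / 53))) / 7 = 371 / 92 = 4.03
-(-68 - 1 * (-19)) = 49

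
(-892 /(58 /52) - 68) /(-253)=25164 /7337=3.43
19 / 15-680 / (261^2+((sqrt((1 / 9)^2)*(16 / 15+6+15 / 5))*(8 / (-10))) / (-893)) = 774022786201 / 615924545685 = 1.26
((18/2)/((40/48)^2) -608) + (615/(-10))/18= -179537/300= -598.46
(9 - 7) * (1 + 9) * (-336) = -6720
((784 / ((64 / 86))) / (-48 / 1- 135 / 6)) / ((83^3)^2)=-2107 / 46098592645029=-0.00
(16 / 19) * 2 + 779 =14833 / 19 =780.68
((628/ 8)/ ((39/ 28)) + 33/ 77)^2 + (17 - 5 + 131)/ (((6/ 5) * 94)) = 45202248437/ 14011452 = 3226.09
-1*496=-496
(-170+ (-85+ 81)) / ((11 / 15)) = -2610 / 11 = -237.27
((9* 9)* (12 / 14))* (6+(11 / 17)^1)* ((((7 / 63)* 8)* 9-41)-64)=-5327046 / 119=-44765.09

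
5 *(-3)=-15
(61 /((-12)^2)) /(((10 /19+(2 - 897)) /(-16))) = 1159 /152955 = 0.01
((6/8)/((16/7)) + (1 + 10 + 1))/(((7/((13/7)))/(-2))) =-10257/1568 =-6.54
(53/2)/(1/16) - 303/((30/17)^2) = 98011/300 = 326.70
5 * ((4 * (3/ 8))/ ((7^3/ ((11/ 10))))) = 33/ 1372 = 0.02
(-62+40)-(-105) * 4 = 398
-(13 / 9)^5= -371293 / 59049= -6.29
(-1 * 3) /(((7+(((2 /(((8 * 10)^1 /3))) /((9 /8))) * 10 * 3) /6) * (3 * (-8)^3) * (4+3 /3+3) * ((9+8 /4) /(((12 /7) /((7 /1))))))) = 9 /12142592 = 0.00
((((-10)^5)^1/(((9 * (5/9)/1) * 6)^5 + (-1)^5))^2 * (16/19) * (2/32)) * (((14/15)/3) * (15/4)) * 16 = 560000000000/33657927229800057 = 0.00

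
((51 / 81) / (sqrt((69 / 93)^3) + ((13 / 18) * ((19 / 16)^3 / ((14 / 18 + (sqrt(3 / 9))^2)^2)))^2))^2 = 0.16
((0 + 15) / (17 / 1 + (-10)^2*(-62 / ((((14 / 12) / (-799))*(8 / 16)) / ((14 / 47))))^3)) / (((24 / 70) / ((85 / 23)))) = 0.00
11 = 11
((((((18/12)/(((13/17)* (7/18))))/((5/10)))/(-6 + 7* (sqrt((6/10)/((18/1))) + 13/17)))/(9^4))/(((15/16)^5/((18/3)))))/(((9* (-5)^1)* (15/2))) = -41213231104* sqrt(30)/5684052126796875 - 53334769664/2652557659171875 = -0.00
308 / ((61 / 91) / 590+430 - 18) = 16536520 / 22120341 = 0.75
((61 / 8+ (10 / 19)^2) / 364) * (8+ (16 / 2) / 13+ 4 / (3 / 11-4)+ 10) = 106688175 / 280153328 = 0.38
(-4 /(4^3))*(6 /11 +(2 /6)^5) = -1469 /42768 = -0.03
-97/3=-32.33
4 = 4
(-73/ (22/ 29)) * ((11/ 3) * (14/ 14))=-2117/ 6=-352.83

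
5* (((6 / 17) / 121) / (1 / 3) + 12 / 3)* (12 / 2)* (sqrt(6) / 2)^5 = 556605* sqrt(6) / 4114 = 331.40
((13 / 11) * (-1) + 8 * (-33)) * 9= -26253 / 11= -2386.64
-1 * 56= -56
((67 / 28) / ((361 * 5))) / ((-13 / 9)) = -603 / 657020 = -0.00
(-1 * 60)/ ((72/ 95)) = -475/ 6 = -79.17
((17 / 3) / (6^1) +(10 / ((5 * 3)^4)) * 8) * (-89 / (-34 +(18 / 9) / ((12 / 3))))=1704973 / 678375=2.51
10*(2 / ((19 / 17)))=340 / 19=17.89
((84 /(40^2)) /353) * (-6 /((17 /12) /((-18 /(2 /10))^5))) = 22320522000 /6001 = 3719467.09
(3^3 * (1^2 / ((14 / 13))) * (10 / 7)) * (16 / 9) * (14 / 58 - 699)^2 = 1281164651520 / 41209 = 31089438.02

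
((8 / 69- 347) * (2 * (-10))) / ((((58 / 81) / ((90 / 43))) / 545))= 316983172500 / 28681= 11052026.52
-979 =-979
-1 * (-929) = 929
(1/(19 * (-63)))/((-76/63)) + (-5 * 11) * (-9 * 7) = 5003461/1444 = 3465.00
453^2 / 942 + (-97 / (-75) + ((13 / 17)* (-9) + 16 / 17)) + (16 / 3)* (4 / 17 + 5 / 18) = 778037149 / 3603150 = 215.93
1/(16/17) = 17/16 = 1.06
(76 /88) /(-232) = -19 /5104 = -0.00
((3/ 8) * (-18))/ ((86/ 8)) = -27/ 43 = -0.63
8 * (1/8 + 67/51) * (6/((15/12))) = 4696/85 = 55.25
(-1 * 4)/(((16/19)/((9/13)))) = -171/52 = -3.29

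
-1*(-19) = 19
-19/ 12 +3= 1.42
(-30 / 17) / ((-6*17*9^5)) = 5 / 17065161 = 0.00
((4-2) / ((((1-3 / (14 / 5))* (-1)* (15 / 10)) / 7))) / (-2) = -196 / 3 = -65.33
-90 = -90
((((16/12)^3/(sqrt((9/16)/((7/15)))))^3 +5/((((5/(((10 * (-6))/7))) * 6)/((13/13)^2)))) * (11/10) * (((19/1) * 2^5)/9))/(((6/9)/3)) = -3344/7 +196360536064 * sqrt(105)/597871125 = 2887.72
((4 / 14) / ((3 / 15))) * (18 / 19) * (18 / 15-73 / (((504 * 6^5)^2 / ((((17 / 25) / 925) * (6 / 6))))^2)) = 7967797377527842156606017751577837 / 4906097459311125031613890560000000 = 1.62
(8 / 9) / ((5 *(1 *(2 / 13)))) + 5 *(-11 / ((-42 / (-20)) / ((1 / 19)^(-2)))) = -9453.61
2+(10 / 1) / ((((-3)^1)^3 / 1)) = 44 / 27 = 1.63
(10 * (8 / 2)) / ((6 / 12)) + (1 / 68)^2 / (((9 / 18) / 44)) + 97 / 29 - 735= -10922725 / 16762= -651.64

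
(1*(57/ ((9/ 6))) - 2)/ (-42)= -6/ 7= -0.86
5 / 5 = 1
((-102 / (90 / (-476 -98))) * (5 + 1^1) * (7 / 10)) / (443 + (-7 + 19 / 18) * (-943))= 1229508 / 2721875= 0.45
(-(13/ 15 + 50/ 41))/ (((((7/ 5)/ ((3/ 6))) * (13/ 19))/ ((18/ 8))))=-73131/ 29848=-2.45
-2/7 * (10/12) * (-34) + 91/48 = 1119/112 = 9.99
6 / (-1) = -6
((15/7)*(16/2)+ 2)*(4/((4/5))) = 670/7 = 95.71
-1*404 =-404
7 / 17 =0.41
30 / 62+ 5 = 170 / 31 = 5.48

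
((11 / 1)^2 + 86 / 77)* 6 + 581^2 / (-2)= -25879361 / 154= -168047.80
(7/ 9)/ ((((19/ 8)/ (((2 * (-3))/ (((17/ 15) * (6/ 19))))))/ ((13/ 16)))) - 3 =-761/ 102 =-7.46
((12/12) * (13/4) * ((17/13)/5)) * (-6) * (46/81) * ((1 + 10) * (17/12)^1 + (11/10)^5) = -2016837823/40500000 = -49.80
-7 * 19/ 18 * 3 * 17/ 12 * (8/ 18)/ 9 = -2261/ 1458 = -1.55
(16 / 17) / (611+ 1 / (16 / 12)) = 64 / 41599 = 0.00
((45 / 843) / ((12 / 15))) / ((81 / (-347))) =-8675 / 30348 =-0.29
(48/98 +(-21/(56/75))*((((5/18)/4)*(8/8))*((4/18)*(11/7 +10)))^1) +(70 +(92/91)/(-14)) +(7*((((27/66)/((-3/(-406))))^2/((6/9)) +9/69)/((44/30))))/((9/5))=12256.61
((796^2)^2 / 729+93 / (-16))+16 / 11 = 70658584881113 / 128304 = 550712252.78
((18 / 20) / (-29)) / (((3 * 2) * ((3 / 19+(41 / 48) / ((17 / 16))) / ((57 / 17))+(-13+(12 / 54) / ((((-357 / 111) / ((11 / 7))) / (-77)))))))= 128877 / 108453620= 0.00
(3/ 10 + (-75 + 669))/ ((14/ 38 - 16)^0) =5943/ 10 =594.30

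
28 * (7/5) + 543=2911/5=582.20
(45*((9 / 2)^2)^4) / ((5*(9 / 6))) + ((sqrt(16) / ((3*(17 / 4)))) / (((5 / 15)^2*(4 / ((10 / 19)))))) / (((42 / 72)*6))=291985939263 / 289408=1008907.63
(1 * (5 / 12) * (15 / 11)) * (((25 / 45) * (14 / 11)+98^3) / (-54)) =-1164725975 / 117612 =-9903.12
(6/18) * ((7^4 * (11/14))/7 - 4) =177/2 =88.50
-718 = -718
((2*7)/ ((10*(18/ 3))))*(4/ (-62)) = -7/ 465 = -0.02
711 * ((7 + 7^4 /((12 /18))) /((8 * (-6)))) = -1710429 /32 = -53450.91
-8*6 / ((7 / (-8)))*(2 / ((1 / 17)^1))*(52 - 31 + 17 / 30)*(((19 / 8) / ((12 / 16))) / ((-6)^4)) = 835924 / 8505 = 98.29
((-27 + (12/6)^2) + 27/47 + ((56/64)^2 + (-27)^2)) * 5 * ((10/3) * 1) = 53191975/4512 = 11789.00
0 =0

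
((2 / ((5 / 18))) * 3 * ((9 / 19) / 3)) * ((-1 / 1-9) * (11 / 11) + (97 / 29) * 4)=31752 / 2755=11.53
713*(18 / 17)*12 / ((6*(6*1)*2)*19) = 2139 / 323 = 6.62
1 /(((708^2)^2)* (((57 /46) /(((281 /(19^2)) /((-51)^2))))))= 6463 /6723965011029664896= 0.00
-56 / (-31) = 56 / 31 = 1.81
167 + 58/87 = 167.67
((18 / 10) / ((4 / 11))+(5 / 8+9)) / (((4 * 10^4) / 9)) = 5247 / 1600000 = 0.00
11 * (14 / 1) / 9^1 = 154 / 9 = 17.11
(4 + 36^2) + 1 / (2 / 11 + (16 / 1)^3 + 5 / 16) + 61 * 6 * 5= 3130.00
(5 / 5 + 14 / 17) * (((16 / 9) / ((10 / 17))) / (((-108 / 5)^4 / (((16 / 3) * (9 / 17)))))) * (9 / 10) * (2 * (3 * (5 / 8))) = 3875 / 16061328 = 0.00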